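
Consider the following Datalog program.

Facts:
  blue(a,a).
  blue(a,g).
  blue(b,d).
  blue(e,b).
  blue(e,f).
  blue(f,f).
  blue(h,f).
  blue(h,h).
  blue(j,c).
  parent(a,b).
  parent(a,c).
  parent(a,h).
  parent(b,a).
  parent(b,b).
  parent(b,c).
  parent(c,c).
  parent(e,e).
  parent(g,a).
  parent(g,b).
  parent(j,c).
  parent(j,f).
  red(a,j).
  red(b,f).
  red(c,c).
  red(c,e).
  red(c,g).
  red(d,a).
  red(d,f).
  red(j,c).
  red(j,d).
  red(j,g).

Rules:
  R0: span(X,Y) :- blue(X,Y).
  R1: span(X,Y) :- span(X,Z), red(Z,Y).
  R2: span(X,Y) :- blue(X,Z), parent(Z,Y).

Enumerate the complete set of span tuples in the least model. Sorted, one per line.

round 1: derive span(a,a) via R0 from blue(a,a)
round 1: derive span(a,g) via R0 from blue(a,g)
round 1: derive span(b,d) via R0 from blue(b,d)
round 1: derive span(e,b) via R0 from blue(e,b)
round 1: derive span(e,f) via R0 from blue(e,f)
round 1: derive span(f,f) via R0 from blue(f,f)
round 1: derive span(h,f) via R0 from blue(h,f)
round 1: derive span(h,h) via R0 from blue(h,h)
round 1: derive span(j,c) via R0 from blue(j,c)
round 1: derive span(a,b) via R2 from blue(a,a), parent(a,b)
round 1: derive span(a,c) via R2 from blue(a,a), parent(a,c)
round 1: derive span(a,h) via R2 from blue(a,a), parent(a,h)
round 1: derive span(e,a) via R2 from blue(e,b), parent(b,a)
round 1: derive span(e,c) via R2 from blue(e,b), parent(b,c)
round 2: derive span(a,e) via R1 from span(a,c), red(c,e)
round 2: derive span(a,f) via R1 from span(a,b), red(b,f)
round 2: derive span(a,j) via R1 from span(a,a), red(a,j)
round 2: derive span(b,a) via R1 from span(b,d), red(d,a)
round 2: derive span(b,f) via R1 from span(b,d), red(d,f)
round 2: derive span(e,e) via R1 from span(e,c), red(c,e)
round 2: derive span(e,g) via R1 from span(e,c), red(c,g)
round 2: derive span(e,j) via R1 from span(e,a), red(a,j)
round 2: derive span(j,e) via R1 from span(j,c), red(c,e)
round 2: derive span(j,g) via R1 from span(j,c), red(c,g)
round 3: derive span(a,d) via R1 from span(a,j), red(j,d)
round 3: derive span(b,j) via R1 from span(b,a), red(a,j)
round 3: derive span(e,d) via R1 from span(e,j), red(j,d)
round 4: derive span(b,c) via R1 from span(b,j), red(j,c)
round 4: derive span(b,g) via R1 from span(b,j), red(j,g)
round 5: derive span(b,e) via R1 from span(b,c), red(c,e)

span(a,a)
span(a,b)
span(a,c)
span(a,d)
span(a,e)
span(a,f)
span(a,g)
span(a,h)
span(a,j)
span(b,a)
span(b,c)
span(b,d)
span(b,e)
span(b,f)
span(b,g)
span(b,j)
span(e,a)
span(e,b)
span(e,c)
span(e,d)
span(e,e)
span(e,f)
span(e,g)
span(e,j)
span(f,f)
span(h,f)
span(h,h)
span(j,c)
span(j,e)
span(j,g)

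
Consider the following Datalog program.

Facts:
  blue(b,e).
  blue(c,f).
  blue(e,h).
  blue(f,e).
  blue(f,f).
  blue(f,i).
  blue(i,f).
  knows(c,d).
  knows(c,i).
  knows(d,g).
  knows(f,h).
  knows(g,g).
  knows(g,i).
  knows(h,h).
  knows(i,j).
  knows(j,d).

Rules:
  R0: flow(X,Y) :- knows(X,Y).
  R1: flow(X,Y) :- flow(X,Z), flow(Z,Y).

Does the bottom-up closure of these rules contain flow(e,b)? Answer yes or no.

round 1: derive flow(c,d) via R0 from knows(c,d)
round 1: derive flow(c,i) via R0 from knows(c,i)
round 1: derive flow(d,g) via R0 from knows(d,g)
round 1: derive flow(f,h) via R0 from knows(f,h)
round 1: derive flow(g,g) via R0 from knows(g,g)
round 1: derive flow(g,i) via R0 from knows(g,i)
round 1: derive flow(h,h) via R0 from knows(h,h)
round 1: derive flow(i,j) via R0 from knows(i,j)
round 1: derive flow(j,d) via R0 from knows(j,d)
round 2: derive flow(c,g) via R1 from flow(c,d), flow(d,g)
round 2: derive flow(c,j) via R1 from flow(c,i), flow(i,j)
round 2: derive flow(d,i) via R1 from flow(d,g), flow(g,i)
round 2: derive flow(g,j) via R1 from flow(g,i), flow(i,j)
round 2: derive flow(i,d) via R1 from flow(i,j), flow(j,d)
round 2: derive flow(j,g) via R1 from flow(j,d), flow(d,g)
round 3: derive flow(d,d) via R1 from flow(d,i), flow(i,d)
round 3: derive flow(d,j) via R1 from flow(d,g), flow(g,j)
round 3: derive flow(g,d) via R1 from flow(g,i), flow(i,d)
round 3: derive flow(i,g) via R1 from flow(i,d), flow(d,g)
round 3: derive flow(i,i) via R1 from flow(i,d), flow(d,i)
round 3: derive flow(j,i) via R1 from flow(j,d), flow(d,i)
round 3: derive flow(j,j) via R1 from flow(j,g), flow(g,j)

no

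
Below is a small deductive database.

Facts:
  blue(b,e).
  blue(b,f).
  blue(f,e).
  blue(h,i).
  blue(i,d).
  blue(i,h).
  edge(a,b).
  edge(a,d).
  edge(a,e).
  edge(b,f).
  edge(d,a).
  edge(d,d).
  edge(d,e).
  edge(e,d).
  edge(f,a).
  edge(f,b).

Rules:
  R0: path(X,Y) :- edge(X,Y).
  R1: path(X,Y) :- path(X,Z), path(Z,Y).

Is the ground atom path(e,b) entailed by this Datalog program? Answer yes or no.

round 1: derive path(a,b) via R0 from edge(a,b)
round 1: derive path(a,d) via R0 from edge(a,d)
round 1: derive path(a,e) via R0 from edge(a,e)
round 1: derive path(b,f) via R0 from edge(b,f)
round 1: derive path(d,a) via R0 from edge(d,a)
round 1: derive path(d,d) via R0 from edge(d,d)
round 1: derive path(d,e) via R0 from edge(d,e)
round 1: derive path(e,d) via R0 from edge(e,d)
round 1: derive path(f,a) via R0 from edge(f,a)
round 1: derive path(f,b) via R0 from edge(f,b)
round 2: derive path(a,a) via R1 from path(a,d), path(d,a)
round 2: derive path(a,f) via R1 from path(a,b), path(b,f)
round 2: derive path(b,a) via R1 from path(b,f), path(f,a)
round 2: derive path(b,b) via R1 from path(b,f), path(f,b)
round 2: derive path(d,b) via R1 from path(d,a), path(a,b)
round 2: derive path(e,a) via R1 from path(e,d), path(d,a)
round 2: derive path(e,e) via R1 from path(e,d), path(d,e)
round 2: derive path(f,d) via R1 from path(f,a), path(a,d)
round 2: derive path(f,e) via R1 from path(f,a), path(a,e)
round 2: derive path(f,f) via R1 from path(f,b), path(b,f)
round 3: derive path(b,d) via R1 from path(b,a), path(a,d)
round 3: derive path(b,e) via R1 from path(b,a), path(a,e)
round 3: derive path(d,f) via R1 from path(d,a), path(a,f)
round 3: derive path(e,b) via R1 from path(e,a), path(a,b)
round 3: derive path(e,f) via R1 from path(e,a), path(a,f)

yes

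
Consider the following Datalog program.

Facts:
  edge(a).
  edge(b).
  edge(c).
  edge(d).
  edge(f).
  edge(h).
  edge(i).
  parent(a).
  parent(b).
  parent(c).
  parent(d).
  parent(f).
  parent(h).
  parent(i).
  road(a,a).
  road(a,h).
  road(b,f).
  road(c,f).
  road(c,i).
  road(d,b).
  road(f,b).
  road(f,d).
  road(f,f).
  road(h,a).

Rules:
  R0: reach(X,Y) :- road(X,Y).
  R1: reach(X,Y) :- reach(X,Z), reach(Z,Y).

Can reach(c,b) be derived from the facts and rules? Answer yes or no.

yes

round 1: derive reach(a,a) via R0 from road(a,a)
round 1: derive reach(a,h) via R0 from road(a,h)
round 1: derive reach(b,f) via R0 from road(b,f)
round 1: derive reach(c,f) via R0 from road(c,f)
round 1: derive reach(c,i) via R0 from road(c,i)
round 1: derive reach(d,b) via R0 from road(d,b)
round 1: derive reach(f,b) via R0 from road(f,b)
round 1: derive reach(f,d) via R0 from road(f,d)
round 1: derive reach(f,f) via R0 from road(f,f)
round 1: derive reach(h,a) via R0 from road(h,a)
round 2: derive reach(b,b) via R1 from reach(b,f), reach(f,b)
round 2: derive reach(b,d) via R1 from reach(b,f), reach(f,d)
round 2: derive reach(c,b) via R1 from reach(c,f), reach(f,b)
round 2: derive reach(c,d) via R1 from reach(c,f), reach(f,d)
round 2: derive reach(d,f) via R1 from reach(d,b), reach(b,f)
round 2: derive reach(h,h) via R1 from reach(h,a), reach(a,h)
round 3: derive reach(d,d) via R1 from reach(d,b), reach(b,d)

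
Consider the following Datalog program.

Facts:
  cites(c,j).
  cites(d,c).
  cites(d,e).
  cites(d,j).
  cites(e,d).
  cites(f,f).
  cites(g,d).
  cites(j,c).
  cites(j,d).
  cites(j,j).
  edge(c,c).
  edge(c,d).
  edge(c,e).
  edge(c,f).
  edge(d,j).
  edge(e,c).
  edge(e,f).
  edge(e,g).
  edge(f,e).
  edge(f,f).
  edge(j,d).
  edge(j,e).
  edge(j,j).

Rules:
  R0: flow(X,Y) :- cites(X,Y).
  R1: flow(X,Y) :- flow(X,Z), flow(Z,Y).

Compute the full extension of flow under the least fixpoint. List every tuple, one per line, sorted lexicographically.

flow(c,c)
flow(c,d)
flow(c,e)
flow(c,j)
flow(d,c)
flow(d,d)
flow(d,e)
flow(d,j)
flow(e,c)
flow(e,d)
flow(e,e)
flow(e,j)
flow(f,f)
flow(g,c)
flow(g,d)
flow(g,e)
flow(g,j)
flow(j,c)
flow(j,d)
flow(j,e)
flow(j,j)

round 1: derive flow(c,j) via R0 from cites(c,j)
round 1: derive flow(d,c) via R0 from cites(d,c)
round 1: derive flow(d,e) via R0 from cites(d,e)
round 1: derive flow(d,j) via R0 from cites(d,j)
round 1: derive flow(e,d) via R0 from cites(e,d)
round 1: derive flow(f,f) via R0 from cites(f,f)
round 1: derive flow(g,d) via R0 from cites(g,d)
round 1: derive flow(j,c) via R0 from cites(j,c)
round 1: derive flow(j,d) via R0 from cites(j,d)
round 1: derive flow(j,j) via R0 from cites(j,j)
round 2: derive flow(c,c) via R1 from flow(c,j), flow(j,c)
round 2: derive flow(c,d) via R1 from flow(c,j), flow(j,d)
round 2: derive flow(d,d) via R1 from flow(d,e), flow(e,d)
round 2: derive flow(e,c) via R1 from flow(e,d), flow(d,c)
round 2: derive flow(e,e) via R1 from flow(e,d), flow(d,e)
round 2: derive flow(e,j) via R1 from flow(e,d), flow(d,j)
round 2: derive flow(g,c) via R1 from flow(g,d), flow(d,c)
round 2: derive flow(g,e) via R1 from flow(g,d), flow(d,e)
round 2: derive flow(g,j) via R1 from flow(g,d), flow(d,j)
round 2: derive flow(j,e) via R1 from flow(j,d), flow(d,e)
round 3: derive flow(c,e) via R1 from flow(c,d), flow(d,e)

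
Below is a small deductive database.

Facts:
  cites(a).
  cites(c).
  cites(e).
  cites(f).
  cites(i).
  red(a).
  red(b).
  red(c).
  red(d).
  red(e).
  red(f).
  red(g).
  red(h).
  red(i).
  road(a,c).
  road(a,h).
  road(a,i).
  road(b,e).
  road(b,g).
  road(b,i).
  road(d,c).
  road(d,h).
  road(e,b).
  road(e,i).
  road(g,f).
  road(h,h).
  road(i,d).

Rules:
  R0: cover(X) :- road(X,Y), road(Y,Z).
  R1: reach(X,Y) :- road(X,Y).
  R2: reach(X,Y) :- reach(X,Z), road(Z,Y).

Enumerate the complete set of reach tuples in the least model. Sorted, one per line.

round 1: derive reach(a,c) via R1 from road(a,c)
round 1: derive reach(a,h) via R1 from road(a,h)
round 1: derive reach(a,i) via R1 from road(a,i)
round 1: derive reach(b,e) via R1 from road(b,e)
round 1: derive reach(b,g) via R1 from road(b,g)
round 1: derive reach(b,i) via R1 from road(b,i)
round 1: derive reach(d,c) via R1 from road(d,c)
round 1: derive reach(d,h) via R1 from road(d,h)
round 1: derive reach(e,b) via R1 from road(e,b)
round 1: derive reach(e,i) via R1 from road(e,i)
round 1: derive reach(g,f) via R1 from road(g,f)
round 1: derive reach(h,h) via R1 from road(h,h)
round 1: derive reach(i,d) via R1 from road(i,d)
round 2: derive reach(a,d) via R2 from reach(a,i), road(i,d)
round 2: derive reach(b,b) via R2 from reach(b,e), road(e,b)
round 2: derive reach(b,d) via R2 from reach(b,i), road(i,d)
round 2: derive reach(b,f) via R2 from reach(b,g), road(g,f)
round 2: derive reach(e,d) via R2 from reach(e,i), road(i,d)
round 2: derive reach(e,e) via R2 from reach(e,b), road(b,e)
round 2: derive reach(e,g) via R2 from reach(e,b), road(b,g)
round 2: derive reach(i,c) via R2 from reach(i,d), road(d,c)
round 2: derive reach(i,h) via R2 from reach(i,d), road(d,h)
round 3: derive reach(b,c) via R2 from reach(b,d), road(d,c)
round 3: derive reach(b,h) via R2 from reach(b,d), road(d,h)
round 3: derive reach(e,c) via R2 from reach(e,d), road(d,c)
round 3: derive reach(e,f) via R2 from reach(e,g), road(g,f)
round 3: derive reach(e,h) via R2 from reach(e,d), road(d,h)

reach(a,c)
reach(a,d)
reach(a,h)
reach(a,i)
reach(b,b)
reach(b,c)
reach(b,d)
reach(b,e)
reach(b,f)
reach(b,g)
reach(b,h)
reach(b,i)
reach(d,c)
reach(d,h)
reach(e,b)
reach(e,c)
reach(e,d)
reach(e,e)
reach(e,f)
reach(e,g)
reach(e,h)
reach(e,i)
reach(g,f)
reach(h,h)
reach(i,c)
reach(i,d)
reach(i,h)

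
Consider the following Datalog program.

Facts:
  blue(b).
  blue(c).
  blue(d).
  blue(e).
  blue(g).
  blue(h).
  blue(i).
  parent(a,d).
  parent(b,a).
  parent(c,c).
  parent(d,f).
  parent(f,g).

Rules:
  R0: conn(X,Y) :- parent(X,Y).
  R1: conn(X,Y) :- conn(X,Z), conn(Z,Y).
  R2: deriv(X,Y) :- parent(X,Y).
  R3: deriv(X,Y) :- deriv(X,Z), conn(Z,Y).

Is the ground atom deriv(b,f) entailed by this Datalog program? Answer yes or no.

yes

round 1: derive conn(a,d) via R0 from parent(a,d)
round 1: derive conn(b,a) via R0 from parent(b,a)
round 1: derive conn(c,c) via R0 from parent(c,c)
round 1: derive conn(d,f) via R0 from parent(d,f)
round 1: derive conn(f,g) via R0 from parent(f,g)
round 1: derive deriv(a,d) via R2 from parent(a,d)
round 1: derive deriv(b,a) via R2 from parent(b,a)
round 1: derive deriv(c,c) via R2 from parent(c,c)
round 1: derive deriv(d,f) via R2 from parent(d,f)
round 1: derive deriv(f,g) via R2 from parent(f,g)
round 2: derive conn(a,f) via R1 from conn(a,d), conn(d,f)
round 2: derive conn(b,d) via R1 from conn(b,a), conn(a,d)
round 2: derive conn(d,g) via R1 from conn(d,f), conn(f,g)
round 2: derive deriv(a,f) via R3 from deriv(a,d), conn(d,f)
round 2: derive deriv(b,d) via R3 from deriv(b,a), conn(a,d)
round 2: derive deriv(d,g) via R3 from deriv(d,f), conn(f,g)
round 3: derive conn(a,g) via R1 from conn(a,d), conn(d,g)
round 3: derive conn(b,f) via R1 from conn(b,a), conn(a,f)
round 3: derive conn(b,g) via R1 from conn(b,d), conn(d,g)
round 3: derive deriv(a,g) via R3 from deriv(a,d), conn(d,g)
round 3: derive deriv(b,f) via R3 from deriv(b,a), conn(a,f)
round 3: derive deriv(b,g) via R3 from deriv(b,d), conn(d,g)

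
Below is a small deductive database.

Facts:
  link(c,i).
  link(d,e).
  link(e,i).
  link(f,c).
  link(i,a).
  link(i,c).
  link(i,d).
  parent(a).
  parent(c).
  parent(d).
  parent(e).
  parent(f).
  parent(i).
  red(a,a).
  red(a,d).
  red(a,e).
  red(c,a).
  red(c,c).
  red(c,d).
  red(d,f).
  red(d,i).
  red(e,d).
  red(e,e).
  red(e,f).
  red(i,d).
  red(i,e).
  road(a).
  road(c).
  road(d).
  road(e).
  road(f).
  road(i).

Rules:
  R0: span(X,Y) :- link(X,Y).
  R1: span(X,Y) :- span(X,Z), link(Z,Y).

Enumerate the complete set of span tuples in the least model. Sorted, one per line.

span(c,a)
span(c,c)
span(c,d)
span(c,e)
span(c,i)
span(d,a)
span(d,c)
span(d,d)
span(d,e)
span(d,i)
span(e,a)
span(e,c)
span(e,d)
span(e,e)
span(e,i)
span(f,a)
span(f,c)
span(f,d)
span(f,e)
span(f,i)
span(i,a)
span(i,c)
span(i,d)
span(i,e)
span(i,i)

round 1: derive span(c,i) via R0 from link(c,i)
round 1: derive span(d,e) via R0 from link(d,e)
round 1: derive span(e,i) via R0 from link(e,i)
round 1: derive span(f,c) via R0 from link(f,c)
round 1: derive span(i,a) via R0 from link(i,a)
round 1: derive span(i,c) via R0 from link(i,c)
round 1: derive span(i,d) via R0 from link(i,d)
round 2: derive span(c,a) via R1 from span(c,i), link(i,a)
round 2: derive span(c,c) via R1 from span(c,i), link(i,c)
round 2: derive span(c,d) via R1 from span(c,i), link(i,d)
round 2: derive span(d,i) via R1 from span(d,e), link(e,i)
round 2: derive span(e,a) via R1 from span(e,i), link(i,a)
round 2: derive span(e,c) via R1 from span(e,i), link(i,c)
round 2: derive span(e,d) via R1 from span(e,i), link(i,d)
round 2: derive span(f,i) via R1 from span(f,c), link(c,i)
round 2: derive span(i,e) via R1 from span(i,d), link(d,e)
round 2: derive span(i,i) via R1 from span(i,c), link(c,i)
round 3: derive span(c,e) via R1 from span(c,d), link(d,e)
round 3: derive span(d,a) via R1 from span(d,i), link(i,a)
round 3: derive span(d,c) via R1 from span(d,i), link(i,c)
round 3: derive span(d,d) via R1 from span(d,i), link(i,d)
round 3: derive span(e,e) via R1 from span(e,d), link(d,e)
round 3: derive span(f,a) via R1 from span(f,i), link(i,a)
round 3: derive span(f,d) via R1 from span(f,i), link(i,d)
round 4: derive span(f,e) via R1 from span(f,d), link(d,e)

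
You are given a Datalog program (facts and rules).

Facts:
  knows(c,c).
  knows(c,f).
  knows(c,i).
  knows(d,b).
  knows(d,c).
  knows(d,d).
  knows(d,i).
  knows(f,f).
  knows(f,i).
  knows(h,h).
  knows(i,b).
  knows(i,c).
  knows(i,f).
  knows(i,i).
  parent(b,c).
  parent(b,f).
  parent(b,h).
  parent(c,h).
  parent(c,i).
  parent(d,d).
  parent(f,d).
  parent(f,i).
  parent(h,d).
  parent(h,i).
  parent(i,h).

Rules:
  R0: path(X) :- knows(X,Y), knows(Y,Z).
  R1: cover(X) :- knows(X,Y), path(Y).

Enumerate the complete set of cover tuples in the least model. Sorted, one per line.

cover(c)
cover(d)
cover(f)
cover(h)
cover(i)

round 1: derive path(c) via R0 from knows(c,c), knows(c,c)
round 1: derive path(d) via R0 from knows(d,c), knows(c,c)
round 1: derive path(f) via R0 from knows(f,f), knows(f,f)
round 1: derive path(h) via R0 from knows(h,h), knows(h,h)
round 1: derive path(i) via R0 from knows(i,c), knows(c,c)
round 2: derive cover(c) via R1 from knows(c,c), path(c)
round 2: derive cover(d) via R1 from knows(d,c), path(c)
round 2: derive cover(f) via R1 from knows(f,f), path(f)
round 2: derive cover(h) via R1 from knows(h,h), path(h)
round 2: derive cover(i) via R1 from knows(i,c), path(c)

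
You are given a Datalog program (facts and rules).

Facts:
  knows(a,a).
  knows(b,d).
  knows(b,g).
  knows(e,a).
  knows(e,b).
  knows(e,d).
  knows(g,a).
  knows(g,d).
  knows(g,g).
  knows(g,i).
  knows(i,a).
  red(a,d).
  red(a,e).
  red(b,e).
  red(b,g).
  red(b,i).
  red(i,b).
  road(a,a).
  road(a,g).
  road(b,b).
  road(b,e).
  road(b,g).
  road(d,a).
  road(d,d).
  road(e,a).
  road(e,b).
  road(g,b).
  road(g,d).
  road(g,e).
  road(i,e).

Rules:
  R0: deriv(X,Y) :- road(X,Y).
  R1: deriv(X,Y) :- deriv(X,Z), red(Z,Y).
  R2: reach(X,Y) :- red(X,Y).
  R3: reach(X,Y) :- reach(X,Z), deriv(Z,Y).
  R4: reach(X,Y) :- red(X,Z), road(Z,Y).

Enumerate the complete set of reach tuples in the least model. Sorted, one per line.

reach(a,a)
reach(a,b)
reach(a,d)
reach(a,e)
reach(a,g)
reach(a,i)
reach(b,a)
reach(b,b)
reach(b,d)
reach(b,e)
reach(b,g)
reach(b,i)
reach(i,a)
reach(i,b)
reach(i,d)
reach(i,e)
reach(i,g)
reach(i,i)

round 1: derive deriv(a,a) via R0 from road(a,a)
round 1: derive deriv(a,g) via R0 from road(a,g)
round 1: derive deriv(b,b) via R0 from road(b,b)
round 1: derive deriv(b,e) via R0 from road(b,e)
round 1: derive deriv(b,g) via R0 from road(b,g)
round 1: derive deriv(d,a) via R0 from road(d,a)
round 1: derive deriv(d,d) via R0 from road(d,d)
round 1: derive deriv(e,a) via R0 from road(e,a)
round 1: derive deriv(e,b) via R0 from road(e,b)
round 1: derive deriv(g,b) via R0 from road(g,b)
round 1: derive deriv(g,d) via R0 from road(g,d)
round 1: derive deriv(g,e) via R0 from road(g,e)
round 1: derive deriv(i,e) via R0 from road(i,e)
round 1: derive reach(a,d) via R2 from red(a,d)
round 1: derive reach(a,e) via R2 from red(a,e)
round 1: derive reach(b,e) via R2 from red(b,e)
round 1: derive reach(b,g) via R2 from red(b,g)
round 1: derive reach(b,i) via R2 from red(b,i)
round 1: derive reach(i,b) via R2 from red(i,b)
round 1: derive reach(a,a) via R4 from red(a,d), road(d,a)
round 1: derive reach(a,b) via R4 from red(a,e), road(e,b)
round 1: derive reach(b,a) via R4 from red(b,e), road(e,a)
round 1: derive reach(b,b) via R4 from red(b,e), road(e,b)
round 1: derive reach(b,d) via R4 from red(b,g), road(g,d)
round 1: derive reach(i,e) via R4 from red(i,b), road(b,e)
round 1: derive reach(i,g) via R4 from red(i,b), road(b,g)
round 2: derive deriv(a,d) via R1 from deriv(a,a), red(a,d)
round 2: derive deriv(a,e) via R1 from deriv(a,a), red(a,e)
round 2: derive deriv(b,i) via R1 from deriv(b,b), red(b,i)
round 2: derive deriv(d,e) via R1 from deriv(d,a), red(a,e)
round 2: derive deriv(e,d) via R1 from deriv(e,a), red(a,d)
round 2: derive deriv(e,e) via R1 from deriv(e,a), red(a,e)
round 2: derive deriv(e,g) via R1 from deriv(e,b), red(b,g)
round 2: derive deriv(e,i) via R1 from deriv(e,b), red(b,i)
round 2: derive deriv(g,g) via R1 from deriv(g,b), red(b,g)
round 2: derive deriv(g,i) via R1 from deriv(g,b), red(b,i)
round 2: derive reach(a,g) via R3 from reach(a,a), deriv(a,g)
round 2: derive reach(i,a) via R3 from reach(i,e), deriv(e,a)
round 2: derive reach(i,d) via R3 from reach(i,g), deriv(g,d)
round 3: derive reach(a,i) via R3 from reach(a,b), deriv(b,i)
round 3: derive reach(i,i) via R3 from reach(i,b), deriv(b,i)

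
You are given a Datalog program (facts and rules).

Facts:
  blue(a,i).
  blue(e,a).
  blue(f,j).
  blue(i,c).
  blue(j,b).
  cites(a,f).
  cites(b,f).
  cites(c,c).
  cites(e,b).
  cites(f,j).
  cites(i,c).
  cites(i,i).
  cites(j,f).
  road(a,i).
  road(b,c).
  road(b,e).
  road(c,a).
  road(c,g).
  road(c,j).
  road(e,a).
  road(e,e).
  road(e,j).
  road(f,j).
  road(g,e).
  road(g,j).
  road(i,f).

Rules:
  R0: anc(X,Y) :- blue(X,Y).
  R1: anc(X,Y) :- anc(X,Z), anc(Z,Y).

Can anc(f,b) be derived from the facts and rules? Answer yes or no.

yes

round 1: derive anc(a,i) via R0 from blue(a,i)
round 1: derive anc(e,a) via R0 from blue(e,a)
round 1: derive anc(f,j) via R0 from blue(f,j)
round 1: derive anc(i,c) via R0 from blue(i,c)
round 1: derive anc(j,b) via R0 from blue(j,b)
round 2: derive anc(a,c) via R1 from anc(a,i), anc(i,c)
round 2: derive anc(e,i) via R1 from anc(e,a), anc(a,i)
round 2: derive anc(f,b) via R1 from anc(f,j), anc(j,b)
round 3: derive anc(e,c) via R1 from anc(e,a), anc(a,c)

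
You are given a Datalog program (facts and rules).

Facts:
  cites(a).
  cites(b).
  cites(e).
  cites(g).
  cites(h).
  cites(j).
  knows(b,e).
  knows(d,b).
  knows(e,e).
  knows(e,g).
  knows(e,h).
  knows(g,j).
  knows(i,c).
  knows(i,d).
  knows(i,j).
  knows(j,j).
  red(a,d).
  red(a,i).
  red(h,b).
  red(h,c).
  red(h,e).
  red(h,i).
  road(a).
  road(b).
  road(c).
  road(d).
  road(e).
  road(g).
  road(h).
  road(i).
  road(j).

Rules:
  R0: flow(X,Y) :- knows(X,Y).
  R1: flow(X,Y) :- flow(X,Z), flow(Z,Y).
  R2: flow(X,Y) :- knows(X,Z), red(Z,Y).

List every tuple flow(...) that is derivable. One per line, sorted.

flow(b,b)
flow(b,c)
flow(b,d)
flow(b,e)
flow(b,g)
flow(b,h)
flow(b,i)
flow(b,j)
flow(d,b)
flow(d,c)
flow(d,d)
flow(d,e)
flow(d,g)
flow(d,h)
flow(d,i)
flow(d,j)
flow(e,b)
flow(e,c)
flow(e,d)
flow(e,e)
flow(e,g)
flow(e,h)
flow(e,i)
flow(e,j)
flow(g,j)
flow(i,b)
flow(i,c)
flow(i,d)
flow(i,e)
flow(i,g)
flow(i,h)
flow(i,i)
flow(i,j)
flow(j,j)

round 1: derive flow(b,e) via R0 from knows(b,e)
round 1: derive flow(d,b) via R0 from knows(d,b)
round 1: derive flow(e,e) via R0 from knows(e,e)
round 1: derive flow(e,g) via R0 from knows(e,g)
round 1: derive flow(e,h) via R0 from knows(e,h)
round 1: derive flow(g,j) via R0 from knows(g,j)
round 1: derive flow(i,c) via R0 from knows(i,c)
round 1: derive flow(i,d) via R0 from knows(i,d)
round 1: derive flow(i,j) via R0 from knows(i,j)
round 1: derive flow(j,j) via R0 from knows(j,j)
round 1: derive flow(e,b) via R2 from knows(e,h), red(h,b)
round 1: derive flow(e,c) via R2 from knows(e,h), red(h,c)
round 1: derive flow(e,i) via R2 from knows(e,h), red(h,i)
round 2: derive flow(b,b) via R1 from flow(b,e), flow(e,b)
round 2: derive flow(b,c) via R1 from flow(b,e), flow(e,c)
round 2: derive flow(b,g) via R1 from flow(b,e), flow(e,g)
round 2: derive flow(b,h) via R1 from flow(b,e), flow(e,h)
round 2: derive flow(b,i) via R1 from flow(b,e), flow(e,i)
round 2: derive flow(d,e) via R1 from flow(d,b), flow(b,e)
round 2: derive flow(e,d) via R1 from flow(e,i), flow(i,d)
round 2: derive flow(e,j) via R1 from flow(e,g), flow(g,j)
round 2: derive flow(i,b) via R1 from flow(i,d), flow(d,b)
round 3: derive flow(b,d) via R1 from flow(b,e), flow(e,d)
round 3: derive flow(b,j) via R1 from flow(b,e), flow(e,j)
round 3: derive flow(d,c) via R1 from flow(d,b), flow(b,c)
round 3: derive flow(d,d) via R1 from flow(d,e), flow(e,d)
round 3: derive flow(d,g) via R1 from flow(d,b), flow(b,g)
round 3: derive flow(d,h) via R1 from flow(d,b), flow(b,h)
round 3: derive flow(d,i) via R1 from flow(d,b), flow(b,i)
round 3: derive flow(d,j) via R1 from flow(d,e), flow(e,j)
round 3: derive flow(i,e) via R1 from flow(i,b), flow(b,e)
round 3: derive flow(i,g) via R1 from flow(i,b), flow(b,g)
round 3: derive flow(i,h) via R1 from flow(i,b), flow(b,h)
round 3: derive flow(i,i) via R1 from flow(i,b), flow(b,i)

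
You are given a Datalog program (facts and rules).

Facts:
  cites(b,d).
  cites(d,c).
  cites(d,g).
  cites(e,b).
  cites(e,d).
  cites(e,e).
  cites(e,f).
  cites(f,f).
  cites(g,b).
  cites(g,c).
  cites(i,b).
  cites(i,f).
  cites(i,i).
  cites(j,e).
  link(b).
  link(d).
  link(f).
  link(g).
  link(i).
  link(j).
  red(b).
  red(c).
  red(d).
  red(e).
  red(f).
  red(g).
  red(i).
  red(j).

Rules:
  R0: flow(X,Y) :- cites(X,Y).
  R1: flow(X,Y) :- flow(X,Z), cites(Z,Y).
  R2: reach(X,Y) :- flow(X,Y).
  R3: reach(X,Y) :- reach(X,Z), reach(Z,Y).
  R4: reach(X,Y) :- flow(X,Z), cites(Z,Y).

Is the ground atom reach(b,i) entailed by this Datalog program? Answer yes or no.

no

round 1: derive flow(b,d) via R0 from cites(b,d)
round 1: derive flow(d,c) via R0 from cites(d,c)
round 1: derive flow(d,g) via R0 from cites(d,g)
round 1: derive flow(e,b) via R0 from cites(e,b)
round 1: derive flow(e,d) via R0 from cites(e,d)
round 1: derive flow(e,e) via R0 from cites(e,e)
round 1: derive flow(e,f) via R0 from cites(e,f)
round 1: derive flow(f,f) via R0 from cites(f,f)
round 1: derive flow(g,b) via R0 from cites(g,b)
round 1: derive flow(g,c) via R0 from cites(g,c)
round 1: derive flow(i,b) via R0 from cites(i,b)
round 1: derive flow(i,f) via R0 from cites(i,f)
round 1: derive flow(i,i) via R0 from cites(i,i)
round 1: derive flow(j,e) via R0 from cites(j,e)
round 2: derive flow(b,c) via R1 from flow(b,d), cites(d,c)
round 2: derive flow(b,g) via R1 from flow(b,d), cites(d,g)
round 2: derive flow(d,b) via R1 from flow(d,g), cites(g,b)
round 2: derive flow(e,c) via R1 from flow(e,d), cites(d,c)
round 2: derive flow(e,g) via R1 from flow(e,d), cites(d,g)
round 2: derive flow(g,d) via R1 from flow(g,b), cites(b,d)
round 2: derive flow(i,d) via R1 from flow(i,b), cites(b,d)
round 2: derive flow(j,b) via R1 from flow(j,e), cites(e,b)
round 2: derive flow(j,d) via R1 from flow(j,e), cites(e,d)
round 2: derive flow(j,f) via R1 from flow(j,e), cites(e,f)
round 2: derive reach(b,d) via R2 from flow(b,d)
round 2: derive reach(d,c) via R2 from flow(d,c)
round 2: derive reach(d,g) via R2 from flow(d,g)
round 2: derive reach(e,b) via R2 from flow(e,b)
round 2: derive reach(e,d) via R2 from flow(e,d)
round 2: derive reach(e,e) via R2 from flow(e,e)
round 2: derive reach(e,f) via R2 from flow(e,f)
round 2: derive reach(f,f) via R2 from flow(f,f)
round 2: derive reach(g,b) via R2 from flow(g,b)
round 2: derive reach(g,c) via R2 from flow(g,c)
round 2: derive reach(i,b) via R2 from flow(i,b)
round 2: derive reach(i,f) via R2 from flow(i,f)
round 2: derive reach(i,i) via R2 from flow(i,i)
round 2: derive reach(j,e) via R2 from flow(j,e)
round 2: derive reach(b,c) via R4 from flow(b,d), cites(d,c)
round 2: derive reach(b,g) via R4 from flow(b,d), cites(d,g)
round 2: derive reach(d,b) via R4 from flow(d,g), cites(g,b)
round 2: derive reach(e,c) via R4 from flow(e,d), cites(d,c)
round 2: derive reach(e,g) via R4 from flow(e,d), cites(d,g)
round 2: derive reach(g,d) via R4 from flow(g,b), cites(b,d)
round 2: derive reach(i,d) via R4 from flow(i,b), cites(b,d)
round 2: derive reach(j,b) via R4 from flow(j,e), cites(e,b)
round 2: derive reach(j,d) via R4 from flow(j,e), cites(e,d)
round 2: derive reach(j,f) via R4 from flow(j,e), cites(e,f)
round 3: derive flow(b,b) via R1 from flow(b,g), cites(g,b)
round 3: derive flow(d,d) via R1 from flow(d,b), cites(b,d)
round 3: derive flow(g,g) via R1 from flow(g,d), cites(d,g)
round 3: derive flow(i,c) via R1 from flow(i,d), cites(d,c)
round 3: derive flow(i,g) via R1 from flow(i,d), cites(d,g)
round 3: derive flow(j,c) via R1 from flow(j,d), cites(d,c)
round 3: derive flow(j,g) via R1 from flow(j,d), cites(d,g)
round 3: derive reach(b,b) via R3 from reach(b,d), reach(d,b)
round 3: derive reach(d,d) via R3 from reach(d,b), reach(b,d)
round 3: derive reach(g,g) via R3 from reach(g,b), reach(b,g)
round 3: derive reach(i,c) via R3 from reach(i,b), reach(b,c)
round 3: derive reach(i,g) via R3 from reach(i,b), reach(b,g)
round 3: derive reach(j,c) via R3 from reach(j,b), reach(b,c)
round 3: derive reach(j,g) via R3 from reach(j,b), reach(b,g)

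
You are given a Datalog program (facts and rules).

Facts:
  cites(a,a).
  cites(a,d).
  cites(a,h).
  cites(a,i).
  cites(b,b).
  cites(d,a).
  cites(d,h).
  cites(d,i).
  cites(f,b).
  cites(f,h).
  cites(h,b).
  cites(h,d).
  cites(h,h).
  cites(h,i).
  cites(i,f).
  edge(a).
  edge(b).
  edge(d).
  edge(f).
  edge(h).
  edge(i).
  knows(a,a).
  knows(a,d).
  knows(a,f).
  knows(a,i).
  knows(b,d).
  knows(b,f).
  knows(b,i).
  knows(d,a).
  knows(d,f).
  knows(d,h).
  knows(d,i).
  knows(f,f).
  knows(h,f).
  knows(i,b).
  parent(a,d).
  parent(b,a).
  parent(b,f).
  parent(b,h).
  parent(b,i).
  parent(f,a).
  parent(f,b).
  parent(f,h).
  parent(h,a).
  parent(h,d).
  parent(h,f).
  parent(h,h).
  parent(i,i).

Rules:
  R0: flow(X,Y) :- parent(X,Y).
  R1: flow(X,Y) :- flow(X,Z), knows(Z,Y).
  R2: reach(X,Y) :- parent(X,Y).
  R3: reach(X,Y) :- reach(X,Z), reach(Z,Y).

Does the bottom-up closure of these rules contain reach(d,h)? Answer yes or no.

no

round 1: derive reach(a,d) via R2 from parent(a,d)
round 1: derive reach(b,a) via R2 from parent(b,a)
round 1: derive reach(b,f) via R2 from parent(b,f)
round 1: derive reach(b,h) via R2 from parent(b,h)
round 1: derive reach(b,i) via R2 from parent(b,i)
round 1: derive reach(f,a) via R2 from parent(f,a)
round 1: derive reach(f,b) via R2 from parent(f,b)
round 1: derive reach(f,h) via R2 from parent(f,h)
round 1: derive reach(h,a) via R2 from parent(h,a)
round 1: derive reach(h,d) via R2 from parent(h,d)
round 1: derive reach(h,f) via R2 from parent(h,f)
round 1: derive reach(h,h) via R2 from parent(h,h)
round 1: derive reach(i,i) via R2 from parent(i,i)
round 2: derive reach(b,b) via R3 from reach(b,f), reach(f,b)
round 2: derive reach(b,d) via R3 from reach(b,a), reach(a,d)
round 2: derive reach(f,d) via R3 from reach(f,a), reach(a,d)
round 2: derive reach(f,f) via R3 from reach(f,b), reach(b,f)
round 2: derive reach(f,i) via R3 from reach(f,b), reach(b,i)
round 2: derive reach(h,b) via R3 from reach(h,f), reach(f,b)
round 3: derive reach(h,i) via R3 from reach(h,b), reach(b,i)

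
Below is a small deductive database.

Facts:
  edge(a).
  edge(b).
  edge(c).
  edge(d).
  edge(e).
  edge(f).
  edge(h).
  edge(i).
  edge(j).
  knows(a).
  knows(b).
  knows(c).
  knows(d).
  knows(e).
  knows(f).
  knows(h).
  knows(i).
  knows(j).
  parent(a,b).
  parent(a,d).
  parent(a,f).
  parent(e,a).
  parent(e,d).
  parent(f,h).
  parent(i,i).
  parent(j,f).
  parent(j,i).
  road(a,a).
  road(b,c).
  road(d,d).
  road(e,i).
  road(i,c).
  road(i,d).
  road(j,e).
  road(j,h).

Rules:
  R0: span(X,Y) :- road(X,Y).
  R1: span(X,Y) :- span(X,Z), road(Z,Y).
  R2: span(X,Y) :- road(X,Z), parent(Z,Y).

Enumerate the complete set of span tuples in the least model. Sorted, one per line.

span(a,a)
span(a,b)
span(a,c)
span(a,d)
span(a,f)
span(b,c)
span(d,d)
span(e,c)
span(e,d)
span(e,i)
span(i,c)
span(i,d)
span(j,a)
span(j,c)
span(j,d)
span(j,e)
span(j,h)
span(j,i)

round 1: derive span(a,a) via R0 from road(a,a)
round 1: derive span(b,c) via R0 from road(b,c)
round 1: derive span(d,d) via R0 from road(d,d)
round 1: derive span(e,i) via R0 from road(e,i)
round 1: derive span(i,c) via R0 from road(i,c)
round 1: derive span(i,d) via R0 from road(i,d)
round 1: derive span(j,e) via R0 from road(j,e)
round 1: derive span(j,h) via R0 from road(j,h)
round 1: derive span(a,b) via R2 from road(a,a), parent(a,b)
round 1: derive span(a,d) via R2 from road(a,a), parent(a,d)
round 1: derive span(a,f) via R2 from road(a,a), parent(a,f)
round 1: derive span(j,a) via R2 from road(j,e), parent(e,a)
round 1: derive span(j,d) via R2 from road(j,e), parent(e,d)
round 2: derive span(a,c) via R1 from span(a,b), road(b,c)
round 2: derive span(e,c) via R1 from span(e,i), road(i,c)
round 2: derive span(e,d) via R1 from span(e,i), road(i,d)
round 2: derive span(j,i) via R1 from span(j,e), road(e,i)
round 3: derive span(j,c) via R1 from span(j,i), road(i,c)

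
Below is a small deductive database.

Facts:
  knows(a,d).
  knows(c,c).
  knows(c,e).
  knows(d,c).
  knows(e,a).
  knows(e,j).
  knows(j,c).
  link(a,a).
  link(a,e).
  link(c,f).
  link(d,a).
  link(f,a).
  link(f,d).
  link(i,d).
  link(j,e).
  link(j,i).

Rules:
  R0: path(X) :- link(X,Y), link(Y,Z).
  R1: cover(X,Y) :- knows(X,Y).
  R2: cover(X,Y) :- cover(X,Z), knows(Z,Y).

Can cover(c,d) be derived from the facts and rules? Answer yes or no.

round 1: derive cover(a,d) via R1 from knows(a,d)
round 1: derive cover(c,c) via R1 from knows(c,c)
round 1: derive cover(c,e) via R1 from knows(c,e)
round 1: derive cover(d,c) via R1 from knows(d,c)
round 1: derive cover(e,a) via R1 from knows(e,a)
round 1: derive cover(e,j) via R1 from knows(e,j)
round 1: derive cover(j,c) via R1 from knows(j,c)
round 2: derive cover(a,c) via R2 from cover(a,d), knows(d,c)
round 2: derive cover(c,a) via R2 from cover(c,e), knows(e,a)
round 2: derive cover(c,j) via R2 from cover(c,e), knows(e,j)
round 2: derive cover(d,e) via R2 from cover(d,c), knows(c,e)
round 2: derive cover(e,c) via R2 from cover(e,j), knows(j,c)
round 2: derive cover(e,d) via R2 from cover(e,a), knows(a,d)
round 2: derive cover(j,e) via R2 from cover(j,c), knows(c,e)
round 3: derive cover(a,e) via R2 from cover(a,c), knows(c,e)
round 3: derive cover(c,d) via R2 from cover(c,a), knows(a,d)
round 3: derive cover(d,a) via R2 from cover(d,e), knows(e,a)
round 3: derive cover(d,j) via R2 from cover(d,e), knows(e,j)
round 3: derive cover(e,e) via R2 from cover(e,c), knows(c,e)
round 3: derive cover(j,a) via R2 from cover(j,e), knows(e,a)
round 3: derive cover(j,j) via R2 from cover(j,e), knows(e,j)
round 4: derive cover(a,a) via R2 from cover(a,e), knows(e,a)
round 4: derive cover(a,j) via R2 from cover(a,e), knows(e,j)
round 4: derive cover(d,d) via R2 from cover(d,a), knows(a,d)
round 4: derive cover(j,d) via R2 from cover(j,a), knows(a,d)

yes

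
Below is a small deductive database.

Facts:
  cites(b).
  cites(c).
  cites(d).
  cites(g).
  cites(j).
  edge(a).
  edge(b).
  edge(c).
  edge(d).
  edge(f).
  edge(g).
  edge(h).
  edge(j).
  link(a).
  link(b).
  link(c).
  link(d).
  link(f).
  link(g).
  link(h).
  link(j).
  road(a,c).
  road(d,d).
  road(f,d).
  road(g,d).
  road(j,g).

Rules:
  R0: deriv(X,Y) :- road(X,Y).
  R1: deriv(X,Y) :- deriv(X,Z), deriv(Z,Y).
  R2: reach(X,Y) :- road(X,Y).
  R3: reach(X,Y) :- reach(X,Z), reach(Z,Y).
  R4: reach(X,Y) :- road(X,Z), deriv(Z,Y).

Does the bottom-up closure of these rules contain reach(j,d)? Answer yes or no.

yes

round 1: derive deriv(a,c) via R0 from road(a,c)
round 1: derive deriv(d,d) via R0 from road(d,d)
round 1: derive deriv(f,d) via R0 from road(f,d)
round 1: derive deriv(g,d) via R0 from road(g,d)
round 1: derive deriv(j,g) via R0 from road(j,g)
round 1: derive reach(a,c) via R2 from road(a,c)
round 1: derive reach(d,d) via R2 from road(d,d)
round 1: derive reach(f,d) via R2 from road(f,d)
round 1: derive reach(g,d) via R2 from road(g,d)
round 1: derive reach(j,g) via R2 from road(j,g)
round 2: derive deriv(j,d) via R1 from deriv(j,g), deriv(g,d)
round 2: derive reach(j,d) via R3 from reach(j,g), reach(g,d)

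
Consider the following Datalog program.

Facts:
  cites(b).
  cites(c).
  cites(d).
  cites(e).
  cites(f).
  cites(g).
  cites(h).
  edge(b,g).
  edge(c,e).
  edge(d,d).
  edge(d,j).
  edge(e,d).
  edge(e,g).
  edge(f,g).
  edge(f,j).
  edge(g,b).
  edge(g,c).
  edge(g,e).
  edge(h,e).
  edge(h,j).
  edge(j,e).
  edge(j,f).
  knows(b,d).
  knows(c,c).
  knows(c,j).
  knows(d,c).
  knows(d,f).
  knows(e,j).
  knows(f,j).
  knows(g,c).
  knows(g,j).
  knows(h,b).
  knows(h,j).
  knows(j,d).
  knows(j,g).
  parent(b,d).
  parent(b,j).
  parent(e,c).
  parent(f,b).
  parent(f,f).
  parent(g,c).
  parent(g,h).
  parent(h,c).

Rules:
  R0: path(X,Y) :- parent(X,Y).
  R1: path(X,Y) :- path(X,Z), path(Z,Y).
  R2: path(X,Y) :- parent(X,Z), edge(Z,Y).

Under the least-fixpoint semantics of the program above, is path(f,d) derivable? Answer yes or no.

round 1: derive path(b,d) via R0 from parent(b,d)
round 1: derive path(b,j) via R0 from parent(b,j)
round 1: derive path(e,c) via R0 from parent(e,c)
round 1: derive path(f,b) via R0 from parent(f,b)
round 1: derive path(f,f) via R0 from parent(f,f)
round 1: derive path(g,c) via R0 from parent(g,c)
round 1: derive path(g,h) via R0 from parent(g,h)
round 1: derive path(h,c) via R0 from parent(h,c)
round 1: derive path(b,e) via R2 from parent(b,j), edge(j,e)
round 1: derive path(b,f) via R2 from parent(b,j), edge(j,f)
round 1: derive path(e,e) via R2 from parent(e,c), edge(c,e)
round 1: derive path(f,g) via R2 from parent(f,b), edge(b,g)
round 1: derive path(f,j) via R2 from parent(f,f), edge(f,j)
round 1: derive path(g,e) via R2 from parent(g,c), edge(c,e)
round 1: derive path(g,j) via R2 from parent(g,h), edge(h,j)
round 1: derive path(h,e) via R2 from parent(h,c), edge(c,e)
round 2: derive path(b,b) via R1 from path(b,f), path(f,b)
round 2: derive path(b,c) via R1 from path(b,e), path(e,c)
round 2: derive path(b,g) via R1 from path(b,f), path(f,g)
round 2: derive path(f,c) via R1 from path(f,g), path(g,c)
round 2: derive path(f,d) via R1 from path(f,b), path(b,d)
round 2: derive path(f,e) via R1 from path(f,b), path(b,e)
round 2: derive path(f,h) via R1 from path(f,g), path(g,h)
round 3: derive path(b,h) via R1 from path(b,f), path(f,h)

yes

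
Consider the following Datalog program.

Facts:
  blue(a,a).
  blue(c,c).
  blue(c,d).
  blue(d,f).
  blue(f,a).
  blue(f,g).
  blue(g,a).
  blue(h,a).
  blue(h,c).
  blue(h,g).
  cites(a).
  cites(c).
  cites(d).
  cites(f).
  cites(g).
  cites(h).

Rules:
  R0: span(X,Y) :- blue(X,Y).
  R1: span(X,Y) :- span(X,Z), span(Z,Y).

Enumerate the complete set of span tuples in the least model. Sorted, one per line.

span(a,a)
span(c,a)
span(c,c)
span(c,d)
span(c,f)
span(c,g)
span(d,a)
span(d,f)
span(d,g)
span(f,a)
span(f,g)
span(g,a)
span(h,a)
span(h,c)
span(h,d)
span(h,f)
span(h,g)

round 1: derive span(a,a) via R0 from blue(a,a)
round 1: derive span(c,c) via R0 from blue(c,c)
round 1: derive span(c,d) via R0 from blue(c,d)
round 1: derive span(d,f) via R0 from blue(d,f)
round 1: derive span(f,a) via R0 from blue(f,a)
round 1: derive span(f,g) via R0 from blue(f,g)
round 1: derive span(g,a) via R0 from blue(g,a)
round 1: derive span(h,a) via R0 from blue(h,a)
round 1: derive span(h,c) via R0 from blue(h,c)
round 1: derive span(h,g) via R0 from blue(h,g)
round 2: derive span(c,f) via R1 from span(c,d), span(d,f)
round 2: derive span(d,a) via R1 from span(d,f), span(f,a)
round 2: derive span(d,g) via R1 from span(d,f), span(f,g)
round 2: derive span(h,d) via R1 from span(h,c), span(c,d)
round 3: derive span(c,a) via R1 from span(c,d), span(d,a)
round 3: derive span(c,g) via R1 from span(c,d), span(d,g)
round 3: derive span(h,f) via R1 from span(h,c), span(c,f)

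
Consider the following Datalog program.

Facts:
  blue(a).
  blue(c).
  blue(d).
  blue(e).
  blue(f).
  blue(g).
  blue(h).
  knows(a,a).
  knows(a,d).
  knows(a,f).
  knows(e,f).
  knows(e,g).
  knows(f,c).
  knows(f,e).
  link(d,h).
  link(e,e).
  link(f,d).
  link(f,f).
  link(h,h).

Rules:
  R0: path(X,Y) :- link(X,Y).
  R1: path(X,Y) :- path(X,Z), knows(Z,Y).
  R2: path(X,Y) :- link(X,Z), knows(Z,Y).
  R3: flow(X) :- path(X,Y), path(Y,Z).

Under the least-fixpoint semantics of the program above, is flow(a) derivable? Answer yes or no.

no

round 1: derive path(d,h) via R0 from link(d,h)
round 1: derive path(e,e) via R0 from link(e,e)
round 1: derive path(f,d) via R0 from link(f,d)
round 1: derive path(f,f) via R0 from link(f,f)
round 1: derive path(h,h) via R0 from link(h,h)
round 1: derive path(e,f) via R2 from link(e,e), knows(e,f)
round 1: derive path(e,g) via R2 from link(e,e), knows(e,g)
round 1: derive path(f,c) via R2 from link(f,f), knows(f,c)
round 1: derive path(f,e) via R2 from link(f,f), knows(f,e)
round 2: derive path(e,c) via R1 from path(e,f), knows(f,c)
round 2: derive path(f,g) via R1 from path(f,e), knows(e,g)
round 2: derive flow(d) via R3 from path(d,h), path(h,h)
round 2: derive flow(e) via R3 from path(e,e), path(e,e)
round 2: derive flow(f) via R3 from path(f,d), path(d,h)
round 2: derive flow(h) via R3 from path(h,h), path(h,h)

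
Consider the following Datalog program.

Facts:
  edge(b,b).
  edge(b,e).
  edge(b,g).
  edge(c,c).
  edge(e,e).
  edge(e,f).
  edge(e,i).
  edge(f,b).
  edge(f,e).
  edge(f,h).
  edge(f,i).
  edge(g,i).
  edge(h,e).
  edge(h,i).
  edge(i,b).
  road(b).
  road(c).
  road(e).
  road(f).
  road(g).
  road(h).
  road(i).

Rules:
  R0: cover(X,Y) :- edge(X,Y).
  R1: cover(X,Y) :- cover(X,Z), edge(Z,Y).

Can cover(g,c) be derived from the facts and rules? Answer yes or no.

no

round 1: derive cover(b,b) via R0 from edge(b,b)
round 1: derive cover(b,e) via R0 from edge(b,e)
round 1: derive cover(b,g) via R0 from edge(b,g)
round 1: derive cover(c,c) via R0 from edge(c,c)
round 1: derive cover(e,e) via R0 from edge(e,e)
round 1: derive cover(e,f) via R0 from edge(e,f)
round 1: derive cover(e,i) via R0 from edge(e,i)
round 1: derive cover(f,b) via R0 from edge(f,b)
round 1: derive cover(f,e) via R0 from edge(f,e)
round 1: derive cover(f,h) via R0 from edge(f,h)
round 1: derive cover(f,i) via R0 from edge(f,i)
round 1: derive cover(g,i) via R0 from edge(g,i)
round 1: derive cover(h,e) via R0 from edge(h,e)
round 1: derive cover(h,i) via R0 from edge(h,i)
round 1: derive cover(i,b) via R0 from edge(i,b)
round 2: derive cover(b,f) via R1 from cover(b,e), edge(e,f)
round 2: derive cover(b,i) via R1 from cover(b,e), edge(e,i)
round 2: derive cover(e,b) via R1 from cover(e,f), edge(f,b)
round 2: derive cover(e,h) via R1 from cover(e,f), edge(f,h)
round 2: derive cover(f,f) via R1 from cover(f,e), edge(e,f)
round 2: derive cover(f,g) via R1 from cover(f,b), edge(b,g)
round 2: derive cover(g,b) via R1 from cover(g,i), edge(i,b)
round 2: derive cover(h,b) via R1 from cover(h,i), edge(i,b)
round 2: derive cover(h,f) via R1 from cover(h,e), edge(e,f)
round 2: derive cover(i,e) via R1 from cover(i,b), edge(b,e)
round 2: derive cover(i,g) via R1 from cover(i,b), edge(b,g)
round 3: derive cover(b,h) via R1 from cover(b,f), edge(f,h)
round 3: derive cover(e,g) via R1 from cover(e,b), edge(b,g)
round 3: derive cover(g,e) via R1 from cover(g,b), edge(b,e)
round 3: derive cover(g,g) via R1 from cover(g,b), edge(b,g)
round 3: derive cover(h,g) via R1 from cover(h,b), edge(b,g)
round 3: derive cover(h,h) via R1 from cover(h,f), edge(f,h)
round 3: derive cover(i,f) via R1 from cover(i,e), edge(e,f)
round 3: derive cover(i,i) via R1 from cover(i,e), edge(e,i)
round 4: derive cover(g,f) via R1 from cover(g,e), edge(e,f)
round 4: derive cover(i,h) via R1 from cover(i,f), edge(f,h)
round 5: derive cover(g,h) via R1 from cover(g,f), edge(f,h)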